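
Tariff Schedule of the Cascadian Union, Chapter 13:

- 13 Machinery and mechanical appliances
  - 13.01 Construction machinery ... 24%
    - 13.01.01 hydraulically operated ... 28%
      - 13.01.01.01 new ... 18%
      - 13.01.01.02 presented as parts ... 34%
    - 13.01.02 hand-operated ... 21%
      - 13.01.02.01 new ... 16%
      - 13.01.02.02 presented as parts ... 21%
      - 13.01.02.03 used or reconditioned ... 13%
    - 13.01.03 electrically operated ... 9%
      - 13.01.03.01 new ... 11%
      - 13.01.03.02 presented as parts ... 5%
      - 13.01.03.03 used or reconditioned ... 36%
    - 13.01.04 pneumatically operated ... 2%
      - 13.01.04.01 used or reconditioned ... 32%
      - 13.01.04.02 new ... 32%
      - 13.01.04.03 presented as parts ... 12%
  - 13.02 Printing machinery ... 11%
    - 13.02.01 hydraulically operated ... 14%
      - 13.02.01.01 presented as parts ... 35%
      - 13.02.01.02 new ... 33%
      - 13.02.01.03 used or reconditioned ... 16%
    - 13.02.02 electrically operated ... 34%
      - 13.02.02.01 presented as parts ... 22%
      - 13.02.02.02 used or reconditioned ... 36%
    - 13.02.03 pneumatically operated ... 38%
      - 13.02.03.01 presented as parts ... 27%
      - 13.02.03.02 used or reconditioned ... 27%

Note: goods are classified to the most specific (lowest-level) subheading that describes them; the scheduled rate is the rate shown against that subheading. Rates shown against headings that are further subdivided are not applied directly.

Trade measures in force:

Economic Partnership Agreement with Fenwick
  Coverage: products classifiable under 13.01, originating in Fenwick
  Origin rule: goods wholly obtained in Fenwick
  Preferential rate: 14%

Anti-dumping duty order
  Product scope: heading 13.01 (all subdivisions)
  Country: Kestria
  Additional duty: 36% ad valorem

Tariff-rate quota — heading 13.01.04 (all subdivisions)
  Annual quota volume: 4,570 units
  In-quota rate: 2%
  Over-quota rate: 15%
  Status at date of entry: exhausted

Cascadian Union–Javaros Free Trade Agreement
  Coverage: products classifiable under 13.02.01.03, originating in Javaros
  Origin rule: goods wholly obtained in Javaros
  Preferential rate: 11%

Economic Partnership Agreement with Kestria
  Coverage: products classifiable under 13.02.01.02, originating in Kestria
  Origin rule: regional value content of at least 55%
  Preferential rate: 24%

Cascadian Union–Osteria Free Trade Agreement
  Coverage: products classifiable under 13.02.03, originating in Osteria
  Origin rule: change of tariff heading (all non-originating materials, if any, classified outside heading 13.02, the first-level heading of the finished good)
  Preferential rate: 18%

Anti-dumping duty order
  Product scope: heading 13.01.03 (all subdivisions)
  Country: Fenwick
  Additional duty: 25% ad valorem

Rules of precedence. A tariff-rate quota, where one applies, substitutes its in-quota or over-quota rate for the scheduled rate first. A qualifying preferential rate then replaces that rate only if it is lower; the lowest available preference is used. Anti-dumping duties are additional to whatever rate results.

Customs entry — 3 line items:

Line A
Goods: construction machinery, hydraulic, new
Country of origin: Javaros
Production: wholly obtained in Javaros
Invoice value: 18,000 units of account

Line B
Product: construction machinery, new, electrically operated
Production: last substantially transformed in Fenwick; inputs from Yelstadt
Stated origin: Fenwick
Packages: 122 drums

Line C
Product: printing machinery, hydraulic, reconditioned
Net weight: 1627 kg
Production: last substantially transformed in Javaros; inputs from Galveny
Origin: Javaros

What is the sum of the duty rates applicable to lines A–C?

Line A: construction → 13.01; hydraulic → 13.01.01; new → 13.01.01.01. Scheduled 18%. Javaros agreement on 13.02.01.03: 13.01.01.01 not covered. → 18%.
Line B: construction → 13.01; electrically operated → 13.01.03; new → 13.01.03.01. Scheduled 11%. Fenwick agreement on 13.01: not wholly obtained; anti-dumping (Fenwick, 13.01.03): +25%; total 11% + 25% = 36%. → 36%.
Line C: printing → 13.02; hydraulic → 13.02.01; reconditioned → 13.02.01.03. Scheduled 16%. Javaros agreement on 13.02.01.03: not wholly obtained. → 16%.
Sum: 18% + 36% + 16% = 70%.

70%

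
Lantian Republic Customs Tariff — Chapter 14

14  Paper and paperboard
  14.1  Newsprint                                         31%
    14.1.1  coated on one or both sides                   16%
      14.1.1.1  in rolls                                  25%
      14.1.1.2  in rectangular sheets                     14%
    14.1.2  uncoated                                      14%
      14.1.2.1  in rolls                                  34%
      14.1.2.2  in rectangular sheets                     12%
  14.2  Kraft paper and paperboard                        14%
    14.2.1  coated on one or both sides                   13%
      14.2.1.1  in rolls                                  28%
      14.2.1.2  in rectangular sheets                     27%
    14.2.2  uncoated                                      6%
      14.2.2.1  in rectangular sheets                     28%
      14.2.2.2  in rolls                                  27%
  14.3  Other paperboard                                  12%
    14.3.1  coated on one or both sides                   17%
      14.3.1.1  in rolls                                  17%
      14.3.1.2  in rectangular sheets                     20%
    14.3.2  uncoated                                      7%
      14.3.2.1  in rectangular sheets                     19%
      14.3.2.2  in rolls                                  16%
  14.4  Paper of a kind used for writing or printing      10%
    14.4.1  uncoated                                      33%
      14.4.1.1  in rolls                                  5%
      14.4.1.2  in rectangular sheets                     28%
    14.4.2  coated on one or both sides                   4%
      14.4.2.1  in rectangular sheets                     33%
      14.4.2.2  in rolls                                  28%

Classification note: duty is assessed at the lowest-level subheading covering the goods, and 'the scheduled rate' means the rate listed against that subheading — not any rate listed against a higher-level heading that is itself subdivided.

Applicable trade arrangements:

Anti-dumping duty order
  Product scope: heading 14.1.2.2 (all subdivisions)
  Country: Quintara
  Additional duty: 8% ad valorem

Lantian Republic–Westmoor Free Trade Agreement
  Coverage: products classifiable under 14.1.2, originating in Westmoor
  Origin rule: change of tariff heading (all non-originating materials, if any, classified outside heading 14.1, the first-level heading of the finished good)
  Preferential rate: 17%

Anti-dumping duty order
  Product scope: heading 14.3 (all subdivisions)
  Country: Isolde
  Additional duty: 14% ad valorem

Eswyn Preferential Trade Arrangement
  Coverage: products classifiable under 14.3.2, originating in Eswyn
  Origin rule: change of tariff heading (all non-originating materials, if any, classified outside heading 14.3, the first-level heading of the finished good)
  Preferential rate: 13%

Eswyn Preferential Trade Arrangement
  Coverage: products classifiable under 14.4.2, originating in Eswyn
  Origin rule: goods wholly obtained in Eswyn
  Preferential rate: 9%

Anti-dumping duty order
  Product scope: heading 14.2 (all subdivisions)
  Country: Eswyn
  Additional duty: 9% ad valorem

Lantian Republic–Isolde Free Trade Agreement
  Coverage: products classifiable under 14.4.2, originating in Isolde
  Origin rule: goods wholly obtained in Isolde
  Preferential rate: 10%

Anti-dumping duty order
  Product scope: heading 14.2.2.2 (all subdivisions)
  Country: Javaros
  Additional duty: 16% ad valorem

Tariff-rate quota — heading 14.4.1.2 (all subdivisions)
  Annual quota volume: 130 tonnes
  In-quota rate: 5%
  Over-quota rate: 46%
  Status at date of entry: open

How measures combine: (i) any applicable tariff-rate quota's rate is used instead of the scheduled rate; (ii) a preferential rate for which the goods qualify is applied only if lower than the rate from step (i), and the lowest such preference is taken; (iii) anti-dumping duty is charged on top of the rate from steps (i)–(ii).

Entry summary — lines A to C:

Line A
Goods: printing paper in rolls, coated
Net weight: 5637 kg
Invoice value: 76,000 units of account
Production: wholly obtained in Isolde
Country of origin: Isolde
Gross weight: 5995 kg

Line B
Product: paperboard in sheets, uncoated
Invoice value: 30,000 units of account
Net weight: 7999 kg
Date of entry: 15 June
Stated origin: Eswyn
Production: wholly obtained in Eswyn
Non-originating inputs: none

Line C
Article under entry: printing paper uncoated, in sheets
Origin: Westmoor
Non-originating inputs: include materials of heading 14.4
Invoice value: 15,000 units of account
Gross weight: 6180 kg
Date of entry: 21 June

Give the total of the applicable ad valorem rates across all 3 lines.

Line A: printing paper → 14.4; coated → 14.4.2; in rolls → 14.4.2.2. Scheduled 28%. Isolde agreement on 14.4.2: wholly obtained → 10% available; preferential 10%. → 10%.
Line B: paperboard → 14.3; uncoated → 14.3.2; in sheets → 14.3.2.1. Scheduled 19%. Eswyn agreement on 14.3.2: CTH met → 13% available; Eswyn agreement on 14.4.2: 14.3.2.1 not covered; preferential 13%. → 13%.
Line C: printing paper → 14.4; uncoated → 14.4.1; in sheets → 14.4.1.2. Scheduled 28%. quota on 14.4.1.2 open → in-quota 5%; Westmoor agreement on 14.1.2: 14.4.1.2 not covered. → 5%.
Sum: 10% + 13% + 5% = 28%.

28%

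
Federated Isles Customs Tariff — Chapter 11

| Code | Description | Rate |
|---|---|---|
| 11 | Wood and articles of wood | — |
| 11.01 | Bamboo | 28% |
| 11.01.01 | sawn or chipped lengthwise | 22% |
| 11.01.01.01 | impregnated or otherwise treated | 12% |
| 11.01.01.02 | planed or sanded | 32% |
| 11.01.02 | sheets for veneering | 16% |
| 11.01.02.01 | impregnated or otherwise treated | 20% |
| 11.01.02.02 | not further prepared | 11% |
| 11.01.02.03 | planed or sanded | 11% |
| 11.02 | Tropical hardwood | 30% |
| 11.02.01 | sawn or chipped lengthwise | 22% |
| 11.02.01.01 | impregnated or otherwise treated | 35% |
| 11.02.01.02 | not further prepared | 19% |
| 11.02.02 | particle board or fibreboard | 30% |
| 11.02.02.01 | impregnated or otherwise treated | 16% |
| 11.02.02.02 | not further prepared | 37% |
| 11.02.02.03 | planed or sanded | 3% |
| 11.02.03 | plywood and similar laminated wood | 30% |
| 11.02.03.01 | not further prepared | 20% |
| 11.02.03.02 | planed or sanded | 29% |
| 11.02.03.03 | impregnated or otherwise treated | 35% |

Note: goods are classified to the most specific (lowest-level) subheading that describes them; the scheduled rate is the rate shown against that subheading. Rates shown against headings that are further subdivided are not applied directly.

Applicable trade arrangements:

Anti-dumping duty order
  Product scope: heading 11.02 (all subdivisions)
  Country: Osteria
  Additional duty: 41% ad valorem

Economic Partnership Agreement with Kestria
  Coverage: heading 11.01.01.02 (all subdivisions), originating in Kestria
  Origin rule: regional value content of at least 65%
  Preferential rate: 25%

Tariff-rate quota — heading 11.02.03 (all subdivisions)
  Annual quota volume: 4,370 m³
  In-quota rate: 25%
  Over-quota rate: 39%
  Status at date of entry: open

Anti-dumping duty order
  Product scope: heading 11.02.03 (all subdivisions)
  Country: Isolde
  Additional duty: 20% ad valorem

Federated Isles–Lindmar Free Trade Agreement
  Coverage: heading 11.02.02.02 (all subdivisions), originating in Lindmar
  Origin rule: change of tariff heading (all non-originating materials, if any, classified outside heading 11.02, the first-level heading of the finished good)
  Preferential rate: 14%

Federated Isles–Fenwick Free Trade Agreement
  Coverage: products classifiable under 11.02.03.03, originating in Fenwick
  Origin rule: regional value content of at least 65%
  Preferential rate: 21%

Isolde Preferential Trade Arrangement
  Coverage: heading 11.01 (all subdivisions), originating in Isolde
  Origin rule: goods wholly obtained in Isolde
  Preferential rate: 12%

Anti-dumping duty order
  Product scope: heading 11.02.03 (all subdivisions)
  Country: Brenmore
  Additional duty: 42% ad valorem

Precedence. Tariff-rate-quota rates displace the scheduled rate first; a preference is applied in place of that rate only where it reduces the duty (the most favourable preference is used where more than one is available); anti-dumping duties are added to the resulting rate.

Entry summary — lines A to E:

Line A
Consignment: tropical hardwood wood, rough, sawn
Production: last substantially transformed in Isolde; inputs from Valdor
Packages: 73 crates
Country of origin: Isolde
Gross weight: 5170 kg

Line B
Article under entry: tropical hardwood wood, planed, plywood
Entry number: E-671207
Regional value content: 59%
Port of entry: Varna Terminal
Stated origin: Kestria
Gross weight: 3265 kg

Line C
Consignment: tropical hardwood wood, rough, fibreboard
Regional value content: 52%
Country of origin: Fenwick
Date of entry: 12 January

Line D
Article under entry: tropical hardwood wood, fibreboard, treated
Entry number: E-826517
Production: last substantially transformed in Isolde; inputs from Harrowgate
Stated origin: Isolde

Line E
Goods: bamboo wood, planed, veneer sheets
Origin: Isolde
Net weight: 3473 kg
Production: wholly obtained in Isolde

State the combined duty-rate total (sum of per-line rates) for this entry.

108%

Line A: tropical hardwood → 11.02; sawn → 11.02.01; rough → 11.02.01.02. Scheduled 19%. Isolde agreement on 11.01: 11.02.01.02 not covered. → 19%.
Line B: tropical hardwood → 11.02; plywood → 11.02.03; planed → 11.02.03.02. Scheduled 29%. quota on 11.02.03 open → in-quota 25%; Kestria agreement on 11.01.01.02: 11.02.03.02 not covered. → 25%.
Line C: tropical hardwood → 11.02; fibreboard → 11.02.02; rough → 11.02.02.02. Scheduled 37%. Fenwick agreement on 11.02.03.03: 11.02.02.02 not covered. → 37%.
Line D: tropical hardwood → 11.02; fibreboard → 11.02.02; treated → 11.02.02.01. Scheduled 16%. Isolde agreement on 11.01: 11.02.02.01 not covered. → 16%.
Line E: bamboo → 11.01; veneer sheets → 11.01.02; planed → 11.01.02.03. Scheduled 11%. Isolde agreement on 11.01: wholly obtained → 12% available; preference 12% not lower than 11% → no reduction. → 11%.
Sum: 19% + 25% + 37% + 16% + 11% = 108%.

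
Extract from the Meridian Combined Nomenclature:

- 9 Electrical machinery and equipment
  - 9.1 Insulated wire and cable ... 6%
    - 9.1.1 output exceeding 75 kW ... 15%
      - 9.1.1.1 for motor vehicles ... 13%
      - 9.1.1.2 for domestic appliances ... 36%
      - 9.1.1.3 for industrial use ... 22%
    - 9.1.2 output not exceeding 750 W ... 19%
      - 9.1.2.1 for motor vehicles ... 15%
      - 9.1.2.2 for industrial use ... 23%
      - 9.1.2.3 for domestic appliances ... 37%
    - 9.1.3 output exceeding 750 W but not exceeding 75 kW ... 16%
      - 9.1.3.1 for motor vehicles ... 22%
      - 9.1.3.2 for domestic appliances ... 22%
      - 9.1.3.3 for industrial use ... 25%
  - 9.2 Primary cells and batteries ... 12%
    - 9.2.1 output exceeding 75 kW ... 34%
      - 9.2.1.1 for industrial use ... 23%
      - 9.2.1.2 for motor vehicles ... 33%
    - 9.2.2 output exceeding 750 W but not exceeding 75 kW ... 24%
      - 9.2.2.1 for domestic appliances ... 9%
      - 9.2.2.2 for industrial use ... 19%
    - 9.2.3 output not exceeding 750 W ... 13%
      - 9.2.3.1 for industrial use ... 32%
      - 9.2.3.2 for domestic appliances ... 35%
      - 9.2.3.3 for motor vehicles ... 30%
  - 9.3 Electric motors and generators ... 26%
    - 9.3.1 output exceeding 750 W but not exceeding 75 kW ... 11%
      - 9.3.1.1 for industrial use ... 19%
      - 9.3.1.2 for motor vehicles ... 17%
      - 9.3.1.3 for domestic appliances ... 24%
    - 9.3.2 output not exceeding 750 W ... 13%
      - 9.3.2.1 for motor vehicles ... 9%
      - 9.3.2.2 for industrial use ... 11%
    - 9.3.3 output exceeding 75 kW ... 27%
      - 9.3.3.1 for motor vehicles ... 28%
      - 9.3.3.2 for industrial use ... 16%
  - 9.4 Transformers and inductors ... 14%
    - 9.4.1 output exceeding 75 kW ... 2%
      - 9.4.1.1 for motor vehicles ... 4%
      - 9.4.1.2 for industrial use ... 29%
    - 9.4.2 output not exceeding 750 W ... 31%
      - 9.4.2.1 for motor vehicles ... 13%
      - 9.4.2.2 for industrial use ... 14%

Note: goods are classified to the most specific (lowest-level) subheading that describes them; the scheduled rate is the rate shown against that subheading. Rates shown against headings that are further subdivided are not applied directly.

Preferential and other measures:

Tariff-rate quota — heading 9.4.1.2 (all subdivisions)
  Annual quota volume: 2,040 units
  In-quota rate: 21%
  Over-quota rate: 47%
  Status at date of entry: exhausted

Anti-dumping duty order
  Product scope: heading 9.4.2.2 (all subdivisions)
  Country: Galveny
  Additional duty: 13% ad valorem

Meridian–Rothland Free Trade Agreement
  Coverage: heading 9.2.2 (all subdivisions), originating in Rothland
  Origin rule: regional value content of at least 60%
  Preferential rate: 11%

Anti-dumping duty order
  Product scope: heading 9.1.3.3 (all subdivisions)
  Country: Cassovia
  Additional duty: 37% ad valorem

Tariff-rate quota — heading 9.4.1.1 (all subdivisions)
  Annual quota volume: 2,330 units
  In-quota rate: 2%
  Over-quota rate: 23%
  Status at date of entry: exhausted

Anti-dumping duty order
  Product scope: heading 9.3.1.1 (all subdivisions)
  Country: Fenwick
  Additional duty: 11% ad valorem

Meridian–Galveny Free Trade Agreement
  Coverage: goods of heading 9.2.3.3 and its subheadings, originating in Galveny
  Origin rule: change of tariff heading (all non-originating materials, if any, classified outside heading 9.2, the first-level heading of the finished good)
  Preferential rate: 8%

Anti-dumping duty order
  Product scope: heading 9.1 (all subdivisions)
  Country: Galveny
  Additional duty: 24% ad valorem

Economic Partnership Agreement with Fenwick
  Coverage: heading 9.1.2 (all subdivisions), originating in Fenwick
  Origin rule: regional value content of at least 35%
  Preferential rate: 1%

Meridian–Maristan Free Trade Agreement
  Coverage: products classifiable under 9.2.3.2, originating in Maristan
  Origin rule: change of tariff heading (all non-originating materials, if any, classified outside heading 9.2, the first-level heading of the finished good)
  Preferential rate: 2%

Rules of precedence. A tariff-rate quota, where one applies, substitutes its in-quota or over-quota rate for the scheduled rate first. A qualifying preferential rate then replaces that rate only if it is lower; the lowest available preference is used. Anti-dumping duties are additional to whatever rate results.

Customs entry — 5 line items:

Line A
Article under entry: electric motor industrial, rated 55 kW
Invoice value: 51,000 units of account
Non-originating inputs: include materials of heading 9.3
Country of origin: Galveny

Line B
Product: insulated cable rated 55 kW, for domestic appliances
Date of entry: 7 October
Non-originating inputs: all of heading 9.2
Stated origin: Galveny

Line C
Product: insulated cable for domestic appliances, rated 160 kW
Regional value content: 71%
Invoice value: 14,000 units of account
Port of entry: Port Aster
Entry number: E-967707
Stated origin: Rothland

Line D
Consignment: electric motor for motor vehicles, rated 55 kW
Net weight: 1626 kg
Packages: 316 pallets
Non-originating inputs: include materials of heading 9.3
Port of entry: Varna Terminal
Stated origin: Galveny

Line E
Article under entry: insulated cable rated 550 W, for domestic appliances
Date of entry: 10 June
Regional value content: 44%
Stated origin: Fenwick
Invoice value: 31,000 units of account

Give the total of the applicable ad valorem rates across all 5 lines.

Line A: electric motor → 9.3; rated 55 kW → 9.3.1; industrial → 9.3.1.1. Scheduled 19%. Galveny agreement on 9.2.3.3: 9.3.1.1 not covered. → 19%.
Line B: insulated cable → 9.1; rated 55 kW → 9.1.3; for domestic appliances → 9.1.3.2. Scheduled 22%. Galveny agreement on 9.2.3.3: 9.1.3.2 not covered; anti-dumping (Galveny, 9.1): +24%; total 22% + 24% = 46%. → 46%.
Line C: insulated cable → 9.1; rated 160 kW → 9.1.1; for domestic appliances → 9.1.1.2. Scheduled 36%. Rothland agreement on 9.2.2: 9.1.1.2 not covered. → 36%.
Line D: electric motor → 9.3; rated 55 kW → 9.3.1; for motor vehicles → 9.3.1.2. Scheduled 17%. Galveny agreement on 9.2.3.3: 9.3.1.2 not covered. → 17%.
Line E: insulated cable → 9.1; rated 550 W → 9.1.2; for domestic appliances → 9.1.2.3. Scheduled 37%. Fenwick agreement on 9.1.2: RVC ≥ 35% → 1% available; preferential 1%. → 1%.
Sum: 19% + 46% + 36% + 17% + 1% = 119%.

119%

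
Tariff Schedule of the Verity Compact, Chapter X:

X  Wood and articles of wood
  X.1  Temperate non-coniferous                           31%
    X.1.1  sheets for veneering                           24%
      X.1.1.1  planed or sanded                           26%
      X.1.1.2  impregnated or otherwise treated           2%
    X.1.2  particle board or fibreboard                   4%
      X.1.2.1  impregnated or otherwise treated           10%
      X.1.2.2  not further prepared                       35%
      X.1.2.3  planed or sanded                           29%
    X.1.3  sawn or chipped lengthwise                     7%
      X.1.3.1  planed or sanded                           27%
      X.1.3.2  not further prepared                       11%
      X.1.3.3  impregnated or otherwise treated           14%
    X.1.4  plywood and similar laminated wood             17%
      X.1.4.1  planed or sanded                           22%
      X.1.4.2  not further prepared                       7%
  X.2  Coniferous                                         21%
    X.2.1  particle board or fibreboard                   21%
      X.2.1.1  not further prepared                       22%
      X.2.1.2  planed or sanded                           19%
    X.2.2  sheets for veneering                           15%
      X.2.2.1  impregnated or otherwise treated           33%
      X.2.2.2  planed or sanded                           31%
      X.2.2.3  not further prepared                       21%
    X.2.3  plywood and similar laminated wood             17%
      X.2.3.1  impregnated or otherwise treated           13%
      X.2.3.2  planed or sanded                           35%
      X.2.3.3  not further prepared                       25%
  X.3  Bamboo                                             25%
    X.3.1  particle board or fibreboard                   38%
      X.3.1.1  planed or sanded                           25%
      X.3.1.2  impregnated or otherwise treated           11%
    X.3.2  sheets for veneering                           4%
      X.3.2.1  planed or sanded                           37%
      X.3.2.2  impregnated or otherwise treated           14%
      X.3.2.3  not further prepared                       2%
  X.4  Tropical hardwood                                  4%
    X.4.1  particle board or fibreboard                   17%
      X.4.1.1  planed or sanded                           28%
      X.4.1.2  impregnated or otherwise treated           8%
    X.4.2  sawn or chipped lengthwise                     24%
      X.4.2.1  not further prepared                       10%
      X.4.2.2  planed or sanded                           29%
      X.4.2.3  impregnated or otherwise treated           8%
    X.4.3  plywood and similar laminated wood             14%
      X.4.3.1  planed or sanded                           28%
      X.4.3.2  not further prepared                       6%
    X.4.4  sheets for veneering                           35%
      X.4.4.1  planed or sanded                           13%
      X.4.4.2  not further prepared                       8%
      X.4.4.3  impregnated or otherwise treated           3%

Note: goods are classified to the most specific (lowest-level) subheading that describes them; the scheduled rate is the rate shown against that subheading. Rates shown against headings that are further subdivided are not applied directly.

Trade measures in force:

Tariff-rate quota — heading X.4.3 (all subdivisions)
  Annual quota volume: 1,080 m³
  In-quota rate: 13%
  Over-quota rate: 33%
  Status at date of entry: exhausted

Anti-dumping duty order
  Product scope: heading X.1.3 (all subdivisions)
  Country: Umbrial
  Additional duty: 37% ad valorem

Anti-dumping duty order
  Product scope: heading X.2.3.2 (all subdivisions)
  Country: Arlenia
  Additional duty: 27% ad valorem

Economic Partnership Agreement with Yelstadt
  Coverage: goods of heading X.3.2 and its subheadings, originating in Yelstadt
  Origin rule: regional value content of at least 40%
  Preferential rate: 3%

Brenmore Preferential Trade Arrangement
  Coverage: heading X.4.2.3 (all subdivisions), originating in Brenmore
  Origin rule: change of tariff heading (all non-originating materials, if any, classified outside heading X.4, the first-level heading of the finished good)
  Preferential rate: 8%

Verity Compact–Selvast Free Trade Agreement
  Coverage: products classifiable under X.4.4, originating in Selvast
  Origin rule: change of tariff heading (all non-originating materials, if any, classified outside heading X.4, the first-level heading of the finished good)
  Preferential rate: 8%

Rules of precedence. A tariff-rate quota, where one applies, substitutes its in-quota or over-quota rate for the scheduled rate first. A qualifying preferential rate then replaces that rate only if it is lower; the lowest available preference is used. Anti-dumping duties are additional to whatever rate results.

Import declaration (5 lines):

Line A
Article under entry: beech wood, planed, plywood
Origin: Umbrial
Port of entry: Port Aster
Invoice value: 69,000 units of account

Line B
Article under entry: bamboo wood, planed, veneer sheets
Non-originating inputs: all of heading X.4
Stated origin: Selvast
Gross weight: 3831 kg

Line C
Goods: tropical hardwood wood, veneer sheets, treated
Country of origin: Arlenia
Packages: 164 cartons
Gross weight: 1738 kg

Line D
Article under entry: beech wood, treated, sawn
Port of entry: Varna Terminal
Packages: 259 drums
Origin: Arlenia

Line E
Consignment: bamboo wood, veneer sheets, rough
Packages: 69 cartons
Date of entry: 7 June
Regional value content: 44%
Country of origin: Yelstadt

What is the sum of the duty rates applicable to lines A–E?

Line A: beech → X.1; plywood → X.1.4; planed → X.1.4.1. Scheduled 22%. No special measure applies. → 22%.
Line B: bamboo → X.3; veneer sheets → X.3.2; planed → X.3.2.1. Scheduled 37%. Selvast agreement on X.4.4: X.3.2.1 not covered. → 37%.
Line C: tropical hardwood → X.4; veneer sheets → X.4.4; treated → X.4.4.3. Scheduled 3%. No special measure applies. → 3%.
Line D: beech → X.1; sawn → X.1.3; treated → X.1.3.3. Scheduled 14%. No special measure applies. → 14%.
Line E: bamboo → X.3; veneer sheets → X.3.2; rough → X.3.2.3. Scheduled 2%. Yelstadt agreement on X.3.2: RVC ≥ 40% → 3% available; preference 3% not lower than 2% → no reduction. → 2%.
Sum: 22% + 37% + 3% + 14% + 2% = 78%.

78%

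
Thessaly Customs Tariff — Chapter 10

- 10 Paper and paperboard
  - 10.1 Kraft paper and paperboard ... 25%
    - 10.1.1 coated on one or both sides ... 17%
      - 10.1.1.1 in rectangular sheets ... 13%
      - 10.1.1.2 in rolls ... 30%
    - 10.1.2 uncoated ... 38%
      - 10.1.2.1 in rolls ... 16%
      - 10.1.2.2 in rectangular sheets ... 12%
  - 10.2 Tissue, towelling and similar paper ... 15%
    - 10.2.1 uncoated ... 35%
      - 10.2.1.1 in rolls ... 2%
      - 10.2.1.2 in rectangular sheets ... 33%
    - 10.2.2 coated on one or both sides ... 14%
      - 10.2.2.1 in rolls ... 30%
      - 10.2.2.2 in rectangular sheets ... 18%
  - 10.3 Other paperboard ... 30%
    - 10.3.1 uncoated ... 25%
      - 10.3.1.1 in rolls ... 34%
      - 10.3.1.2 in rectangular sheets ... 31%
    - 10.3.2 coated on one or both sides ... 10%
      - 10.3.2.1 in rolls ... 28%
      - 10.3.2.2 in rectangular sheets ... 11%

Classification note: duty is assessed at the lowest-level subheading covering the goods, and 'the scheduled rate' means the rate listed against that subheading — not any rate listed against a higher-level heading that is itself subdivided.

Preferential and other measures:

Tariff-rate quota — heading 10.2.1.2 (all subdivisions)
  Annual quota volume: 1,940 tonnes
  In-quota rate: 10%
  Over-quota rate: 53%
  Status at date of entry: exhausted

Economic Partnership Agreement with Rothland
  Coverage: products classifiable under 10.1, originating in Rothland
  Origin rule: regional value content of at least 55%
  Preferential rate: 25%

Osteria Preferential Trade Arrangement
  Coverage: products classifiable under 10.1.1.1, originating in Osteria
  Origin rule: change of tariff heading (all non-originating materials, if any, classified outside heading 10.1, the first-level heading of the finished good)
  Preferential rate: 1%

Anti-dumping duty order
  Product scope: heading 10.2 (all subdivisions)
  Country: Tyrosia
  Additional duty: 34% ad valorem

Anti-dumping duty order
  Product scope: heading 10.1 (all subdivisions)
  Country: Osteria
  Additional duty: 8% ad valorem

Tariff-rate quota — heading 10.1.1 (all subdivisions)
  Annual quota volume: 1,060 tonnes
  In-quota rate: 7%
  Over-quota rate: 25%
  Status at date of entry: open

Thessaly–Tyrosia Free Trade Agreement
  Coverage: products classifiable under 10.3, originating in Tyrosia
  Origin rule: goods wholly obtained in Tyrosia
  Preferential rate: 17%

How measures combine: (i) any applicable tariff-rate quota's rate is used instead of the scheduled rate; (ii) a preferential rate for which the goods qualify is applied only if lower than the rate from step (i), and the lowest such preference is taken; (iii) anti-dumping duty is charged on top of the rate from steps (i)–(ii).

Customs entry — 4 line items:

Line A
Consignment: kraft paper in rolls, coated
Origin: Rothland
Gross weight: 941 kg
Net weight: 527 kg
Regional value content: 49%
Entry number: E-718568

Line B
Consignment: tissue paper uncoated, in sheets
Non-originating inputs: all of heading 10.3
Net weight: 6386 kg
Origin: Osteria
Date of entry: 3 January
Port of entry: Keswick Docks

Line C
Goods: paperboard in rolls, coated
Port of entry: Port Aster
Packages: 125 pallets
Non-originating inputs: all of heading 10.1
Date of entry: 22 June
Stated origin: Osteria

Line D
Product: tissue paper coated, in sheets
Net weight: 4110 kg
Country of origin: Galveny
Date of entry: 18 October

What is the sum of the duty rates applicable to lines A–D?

106%

Line A: kraft paper → 10.1; coated → 10.1.1; in rolls → 10.1.1.2. Scheduled 30%. quota on 10.1.1 open → in-quota 7%; Rothland agreement on 10.1: RVC < 55%. → 7%.
Line B: tissue paper → 10.2; uncoated → 10.2.1; in sheets → 10.2.1.2. Scheduled 33%. quota on 10.2.1.2 exhausted → over-quota 53%; Osteria agreement on 10.1.1.1: 10.2.1.2 not covered. → 53%.
Line C: paperboard → 10.3; coated → 10.3.2; in rolls → 10.3.2.1. Scheduled 28%. Osteria agreement on 10.1.1.1: 10.3.2.1 not covered. → 28%.
Line D: tissue paper → 10.2; coated → 10.2.2; in sheets → 10.2.2.2. Scheduled 18%. No special measure applies. → 18%.
Sum: 7% + 53% + 28% + 18% = 106%.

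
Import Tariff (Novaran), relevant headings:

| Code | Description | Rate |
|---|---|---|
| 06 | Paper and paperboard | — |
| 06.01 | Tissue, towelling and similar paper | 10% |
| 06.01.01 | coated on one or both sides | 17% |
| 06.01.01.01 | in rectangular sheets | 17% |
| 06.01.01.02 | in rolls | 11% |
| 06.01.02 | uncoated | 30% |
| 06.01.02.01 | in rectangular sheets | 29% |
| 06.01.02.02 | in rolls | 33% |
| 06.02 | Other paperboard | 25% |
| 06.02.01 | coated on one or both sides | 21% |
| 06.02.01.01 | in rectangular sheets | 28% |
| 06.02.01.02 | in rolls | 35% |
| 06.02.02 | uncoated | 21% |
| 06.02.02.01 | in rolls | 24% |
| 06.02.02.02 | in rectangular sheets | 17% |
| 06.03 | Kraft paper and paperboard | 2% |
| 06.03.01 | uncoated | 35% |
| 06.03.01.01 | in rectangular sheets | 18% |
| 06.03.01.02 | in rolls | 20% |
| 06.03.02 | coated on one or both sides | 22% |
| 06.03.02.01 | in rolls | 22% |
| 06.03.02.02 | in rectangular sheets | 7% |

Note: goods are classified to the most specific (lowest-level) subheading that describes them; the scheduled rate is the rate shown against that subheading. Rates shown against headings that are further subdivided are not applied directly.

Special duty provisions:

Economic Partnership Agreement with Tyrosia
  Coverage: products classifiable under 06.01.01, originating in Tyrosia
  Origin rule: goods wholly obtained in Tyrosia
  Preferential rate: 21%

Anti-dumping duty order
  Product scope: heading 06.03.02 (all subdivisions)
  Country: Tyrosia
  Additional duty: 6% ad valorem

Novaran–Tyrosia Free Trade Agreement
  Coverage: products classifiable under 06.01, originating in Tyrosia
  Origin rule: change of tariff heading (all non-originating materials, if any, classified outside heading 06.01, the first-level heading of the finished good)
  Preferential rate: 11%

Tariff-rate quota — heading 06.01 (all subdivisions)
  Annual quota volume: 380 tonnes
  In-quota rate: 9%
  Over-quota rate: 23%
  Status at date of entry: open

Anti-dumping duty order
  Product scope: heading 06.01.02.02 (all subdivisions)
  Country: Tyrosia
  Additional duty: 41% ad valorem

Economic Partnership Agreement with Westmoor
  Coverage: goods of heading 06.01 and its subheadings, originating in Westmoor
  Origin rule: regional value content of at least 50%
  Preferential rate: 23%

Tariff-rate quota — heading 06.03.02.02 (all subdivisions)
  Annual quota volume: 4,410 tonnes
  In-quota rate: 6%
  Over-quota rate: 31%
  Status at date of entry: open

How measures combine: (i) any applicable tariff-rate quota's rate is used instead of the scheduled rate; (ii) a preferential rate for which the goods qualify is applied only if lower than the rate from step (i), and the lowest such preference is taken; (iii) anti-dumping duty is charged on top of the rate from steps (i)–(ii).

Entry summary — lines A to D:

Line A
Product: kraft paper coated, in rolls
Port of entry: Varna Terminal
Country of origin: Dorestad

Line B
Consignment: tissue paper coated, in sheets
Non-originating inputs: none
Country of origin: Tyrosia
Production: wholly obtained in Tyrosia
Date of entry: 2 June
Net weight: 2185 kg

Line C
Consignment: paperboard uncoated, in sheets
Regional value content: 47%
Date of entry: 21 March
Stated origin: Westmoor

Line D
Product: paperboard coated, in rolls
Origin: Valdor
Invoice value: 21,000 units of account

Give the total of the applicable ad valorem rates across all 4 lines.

Line A: kraft paper → 06.03; coated → 06.03.02; in rolls → 06.03.02.01. Scheduled 22%. No special measure applies. → 22%.
Line B: tissue paper → 06.01; coated → 06.01.01; in sheets → 06.01.01.01. Scheduled 17%. quota on 06.01 open → in-quota 9%; Tyrosia agreement on 06.01.01: wholly obtained → 21% available; Tyrosia agreement on 06.01: CTH met → 11% available; preference 11% not lower than 9% → no reduction. → 9%.
Line C: paperboard → 06.02; uncoated → 06.02.02; in sheets → 06.02.02.02. Scheduled 17%. Westmoor agreement on 06.01: 06.02.02.02 not covered. → 17%.
Line D: paperboard → 06.02; coated → 06.02.01; in rolls → 06.02.01.02. Scheduled 35%. No special measure applies. → 35%.
Sum: 22% + 9% + 17% + 35% = 83%.

83%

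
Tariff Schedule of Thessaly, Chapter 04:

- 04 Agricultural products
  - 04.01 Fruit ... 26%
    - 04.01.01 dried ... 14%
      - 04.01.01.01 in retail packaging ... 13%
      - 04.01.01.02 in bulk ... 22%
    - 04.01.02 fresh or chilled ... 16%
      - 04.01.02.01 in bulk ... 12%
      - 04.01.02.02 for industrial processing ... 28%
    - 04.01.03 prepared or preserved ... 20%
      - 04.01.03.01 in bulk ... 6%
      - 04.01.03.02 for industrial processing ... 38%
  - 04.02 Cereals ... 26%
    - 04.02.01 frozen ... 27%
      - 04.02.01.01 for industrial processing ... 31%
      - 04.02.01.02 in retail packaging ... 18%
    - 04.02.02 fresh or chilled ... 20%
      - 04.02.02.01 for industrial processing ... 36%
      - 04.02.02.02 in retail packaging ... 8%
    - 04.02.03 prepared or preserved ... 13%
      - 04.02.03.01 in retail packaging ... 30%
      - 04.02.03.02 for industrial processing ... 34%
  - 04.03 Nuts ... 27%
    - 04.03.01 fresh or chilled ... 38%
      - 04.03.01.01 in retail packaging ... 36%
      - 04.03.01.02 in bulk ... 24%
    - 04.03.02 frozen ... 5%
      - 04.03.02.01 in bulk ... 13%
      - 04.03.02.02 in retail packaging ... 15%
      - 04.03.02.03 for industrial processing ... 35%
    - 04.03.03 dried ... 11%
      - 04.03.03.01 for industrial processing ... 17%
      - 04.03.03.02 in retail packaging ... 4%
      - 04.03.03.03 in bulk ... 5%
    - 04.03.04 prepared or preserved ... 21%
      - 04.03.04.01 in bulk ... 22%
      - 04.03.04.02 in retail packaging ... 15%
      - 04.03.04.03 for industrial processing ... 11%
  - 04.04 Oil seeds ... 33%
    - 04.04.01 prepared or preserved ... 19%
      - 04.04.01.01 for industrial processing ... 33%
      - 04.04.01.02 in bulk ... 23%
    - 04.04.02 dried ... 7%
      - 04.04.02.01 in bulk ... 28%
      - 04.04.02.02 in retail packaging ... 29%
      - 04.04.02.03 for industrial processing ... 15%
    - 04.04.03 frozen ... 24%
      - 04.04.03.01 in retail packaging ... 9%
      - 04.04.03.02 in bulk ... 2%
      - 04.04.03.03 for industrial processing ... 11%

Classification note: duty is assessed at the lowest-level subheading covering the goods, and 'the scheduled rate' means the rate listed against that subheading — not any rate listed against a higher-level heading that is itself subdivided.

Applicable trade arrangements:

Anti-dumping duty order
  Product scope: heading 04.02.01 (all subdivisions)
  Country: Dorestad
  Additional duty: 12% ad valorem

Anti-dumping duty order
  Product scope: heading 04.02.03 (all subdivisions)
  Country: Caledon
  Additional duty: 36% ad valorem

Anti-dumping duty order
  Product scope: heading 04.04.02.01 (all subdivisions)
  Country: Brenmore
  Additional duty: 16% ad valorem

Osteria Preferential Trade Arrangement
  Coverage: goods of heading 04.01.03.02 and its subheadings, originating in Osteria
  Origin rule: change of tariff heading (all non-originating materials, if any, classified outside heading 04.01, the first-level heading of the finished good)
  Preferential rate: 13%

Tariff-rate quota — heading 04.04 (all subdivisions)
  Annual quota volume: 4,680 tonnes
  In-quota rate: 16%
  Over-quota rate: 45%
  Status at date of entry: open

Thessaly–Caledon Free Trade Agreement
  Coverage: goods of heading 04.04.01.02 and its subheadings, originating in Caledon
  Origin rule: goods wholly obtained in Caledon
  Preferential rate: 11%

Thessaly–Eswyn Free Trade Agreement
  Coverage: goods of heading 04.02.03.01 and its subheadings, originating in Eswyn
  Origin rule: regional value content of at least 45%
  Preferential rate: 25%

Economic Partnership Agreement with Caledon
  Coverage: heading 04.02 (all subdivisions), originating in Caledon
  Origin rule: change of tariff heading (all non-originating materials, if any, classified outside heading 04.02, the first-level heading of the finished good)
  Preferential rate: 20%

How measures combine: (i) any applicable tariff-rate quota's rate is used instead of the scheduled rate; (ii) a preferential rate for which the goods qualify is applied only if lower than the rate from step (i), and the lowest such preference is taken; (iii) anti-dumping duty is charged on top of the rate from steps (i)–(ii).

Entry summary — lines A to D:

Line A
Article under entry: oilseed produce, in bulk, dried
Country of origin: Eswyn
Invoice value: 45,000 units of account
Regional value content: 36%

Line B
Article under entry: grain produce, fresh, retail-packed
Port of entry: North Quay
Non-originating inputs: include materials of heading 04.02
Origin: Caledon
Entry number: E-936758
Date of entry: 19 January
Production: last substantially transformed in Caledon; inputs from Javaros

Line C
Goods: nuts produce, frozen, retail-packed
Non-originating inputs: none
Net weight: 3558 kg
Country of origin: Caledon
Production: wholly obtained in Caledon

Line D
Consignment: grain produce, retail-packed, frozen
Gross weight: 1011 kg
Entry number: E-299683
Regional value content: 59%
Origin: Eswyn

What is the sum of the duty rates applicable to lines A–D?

57%

Line A: oilseed → 04.04; dried → 04.04.02; in bulk → 04.04.02.01. Scheduled 28%. quota on 04.04 open → in-quota 16%; Eswyn agreement on 04.02.03.01: 04.04.02.01 not covered. → 16%.
Line B: grain → 04.02; fresh → 04.02.02; retail-packed → 04.02.02.02. Scheduled 8%. Caledon agreement on 04.04.01.02: 04.02.02.02 not covered; Caledon agreement on 04.02: CTH not met. → 8%.
Line C: nuts → 04.03; frozen → 04.03.02; retail-packed → 04.03.02.02. Scheduled 15%. Caledon agreement on 04.04.01.02: 04.03.02.02 not covered; Caledon agreement on 04.02: 04.03.02.02 not covered. → 15%.
Line D: grain → 04.02; frozen → 04.02.01; retail-packed → 04.02.01.02. Scheduled 18%. Eswyn agreement on 04.02.03.01: 04.02.01.02 not covered. → 18%.
Sum: 16% + 8% + 15% + 18% = 57%.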